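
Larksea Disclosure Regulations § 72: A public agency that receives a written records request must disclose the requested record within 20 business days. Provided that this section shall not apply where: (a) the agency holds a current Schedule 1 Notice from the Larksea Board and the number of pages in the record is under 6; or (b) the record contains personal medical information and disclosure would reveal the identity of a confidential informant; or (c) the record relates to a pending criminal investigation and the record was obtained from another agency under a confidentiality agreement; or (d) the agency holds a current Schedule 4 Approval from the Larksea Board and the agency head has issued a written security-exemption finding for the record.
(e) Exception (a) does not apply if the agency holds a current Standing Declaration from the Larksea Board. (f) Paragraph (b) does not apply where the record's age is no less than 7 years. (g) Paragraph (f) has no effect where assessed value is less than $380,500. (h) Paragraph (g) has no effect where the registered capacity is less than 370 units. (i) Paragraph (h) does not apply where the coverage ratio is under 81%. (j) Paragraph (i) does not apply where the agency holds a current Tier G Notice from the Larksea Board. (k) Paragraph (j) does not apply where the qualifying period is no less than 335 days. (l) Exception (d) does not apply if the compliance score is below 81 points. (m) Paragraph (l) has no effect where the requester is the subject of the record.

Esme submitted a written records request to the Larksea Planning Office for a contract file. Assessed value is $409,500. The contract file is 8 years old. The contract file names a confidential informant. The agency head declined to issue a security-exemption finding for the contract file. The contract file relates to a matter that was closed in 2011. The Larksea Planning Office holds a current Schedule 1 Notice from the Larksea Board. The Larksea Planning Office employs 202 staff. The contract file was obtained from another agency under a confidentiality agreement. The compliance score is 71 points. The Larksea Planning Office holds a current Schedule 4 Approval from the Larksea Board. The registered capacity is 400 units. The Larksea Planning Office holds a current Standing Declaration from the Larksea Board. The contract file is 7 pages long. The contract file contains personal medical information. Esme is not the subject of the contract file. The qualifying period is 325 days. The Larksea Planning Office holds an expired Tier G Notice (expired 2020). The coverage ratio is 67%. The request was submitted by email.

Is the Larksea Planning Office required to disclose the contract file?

Yes — the Larksea Planning Office must disclose the contract file.

Exception (a) requires that the number of pages in the record is under 6; but the number of pages in the record is 7, not under 6, so (a) is unavailable.
Exception (b) is satisfied on its face — the contract file contains personal medical information; the contract file names a confidential informant. Turning to paragraphs (f)–(k): (f) operates against (b): the record's age is 8 years, meeting the 7 years threshold. (g), which would lift (f), is not triggered — assessed value is $409,500, not less than $380,500. So (b) is unavailable.
Exception (c) does not apply: the contract file relates to a closed matter.
Exception (d) requires that the agency head has issued a written security-exemption finding for the record; but the agency head declined to issue a security-exemption finding, so (d) is unavailable.
No exception is made out. the Larksea Planning Office falls within the general rule.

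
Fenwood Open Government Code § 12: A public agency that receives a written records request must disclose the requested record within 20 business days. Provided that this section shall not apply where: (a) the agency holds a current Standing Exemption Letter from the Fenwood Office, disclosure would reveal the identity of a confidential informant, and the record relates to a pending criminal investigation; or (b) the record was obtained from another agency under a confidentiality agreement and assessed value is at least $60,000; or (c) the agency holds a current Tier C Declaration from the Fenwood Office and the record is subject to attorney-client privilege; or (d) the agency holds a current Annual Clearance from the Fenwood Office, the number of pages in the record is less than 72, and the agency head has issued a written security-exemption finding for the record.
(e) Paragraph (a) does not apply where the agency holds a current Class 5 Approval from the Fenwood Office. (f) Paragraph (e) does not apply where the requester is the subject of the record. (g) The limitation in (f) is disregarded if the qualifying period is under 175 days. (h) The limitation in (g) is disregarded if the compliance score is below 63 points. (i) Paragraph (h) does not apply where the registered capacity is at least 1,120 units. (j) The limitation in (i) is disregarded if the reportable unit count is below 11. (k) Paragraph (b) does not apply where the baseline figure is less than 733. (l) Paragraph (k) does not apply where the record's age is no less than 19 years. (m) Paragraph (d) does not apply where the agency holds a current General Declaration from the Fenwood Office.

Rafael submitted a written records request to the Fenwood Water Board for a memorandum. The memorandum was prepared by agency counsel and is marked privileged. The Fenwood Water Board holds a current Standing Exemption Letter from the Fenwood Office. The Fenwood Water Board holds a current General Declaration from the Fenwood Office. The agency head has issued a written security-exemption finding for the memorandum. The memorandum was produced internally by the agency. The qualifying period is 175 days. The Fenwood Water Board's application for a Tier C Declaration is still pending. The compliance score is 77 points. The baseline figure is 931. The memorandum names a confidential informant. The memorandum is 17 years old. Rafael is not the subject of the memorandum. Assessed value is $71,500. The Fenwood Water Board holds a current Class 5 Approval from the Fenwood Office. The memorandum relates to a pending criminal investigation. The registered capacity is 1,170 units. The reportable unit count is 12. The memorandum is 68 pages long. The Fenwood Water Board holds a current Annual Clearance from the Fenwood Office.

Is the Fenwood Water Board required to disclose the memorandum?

Yes — the Fenwood Water Board must disclose the memorandum.

Exception (a): a current Standing Exemption Letter is held; the memorandum names a confidential informant; the memorandum relates to a pending investigation — every condition holds. However, paragraphs (e)–(j) must be considered: (e) operates against (a): a current Class 5 Approval is held. (f) is not triggered (Rafael is not the subject of the memorandum), so (e) stands. (a) is therefore removed.
Exception (b) does not apply: the memorandum was produced internally.
Exception (c) does not apply: no current Tier C Declaration is held.
All of (d)'s requirements are met (a current Annual Clearance is held; the number of pages in the record is 68, less than the 72 limit; a written security-exemption finding has been issued). However, paragraph (m) must be considered: (m) applies — a current General Declaration is held. So (d) is unavailable.
No exception applies. The general rule governs.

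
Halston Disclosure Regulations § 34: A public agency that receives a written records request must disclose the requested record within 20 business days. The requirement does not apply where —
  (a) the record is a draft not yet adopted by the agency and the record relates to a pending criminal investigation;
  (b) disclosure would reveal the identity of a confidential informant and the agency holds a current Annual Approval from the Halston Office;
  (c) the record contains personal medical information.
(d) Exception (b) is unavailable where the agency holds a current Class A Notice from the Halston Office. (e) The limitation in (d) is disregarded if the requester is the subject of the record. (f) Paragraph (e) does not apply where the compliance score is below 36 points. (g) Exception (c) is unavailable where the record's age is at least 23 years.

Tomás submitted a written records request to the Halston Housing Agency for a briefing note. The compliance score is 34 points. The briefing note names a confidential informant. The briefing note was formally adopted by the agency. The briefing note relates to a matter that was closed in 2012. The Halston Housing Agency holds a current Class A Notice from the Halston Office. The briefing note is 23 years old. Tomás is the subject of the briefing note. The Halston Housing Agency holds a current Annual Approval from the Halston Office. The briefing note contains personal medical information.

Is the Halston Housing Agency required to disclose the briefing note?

Exception (a) requires that the record is a draft not yet adopted by the agency; but the briefing note has been formally adopted, so (a) is unavailable.
Exception (b): the briefing note names a confidential informant; a current Annual Approval is held — every condition holds. But applying paragraphs (d)–(f): (d) operates against (b): a current Class A Notice is held. (e) operates (Tomás is the subject of the briefing note), but yields to (f): (f) operates against (e): the compliance score is 34 points, below the 36 points limit. So (b) is unavailable.
All of (c)'s requirements are met (the briefing note contains personal medical information). But: (g) operates — the record's age is 23 years, meeting the 23 years threshold. So (c) is unavailable.
No exception displaces § 34.

Yes — the Halston Housing Agency must disclose the briefing note.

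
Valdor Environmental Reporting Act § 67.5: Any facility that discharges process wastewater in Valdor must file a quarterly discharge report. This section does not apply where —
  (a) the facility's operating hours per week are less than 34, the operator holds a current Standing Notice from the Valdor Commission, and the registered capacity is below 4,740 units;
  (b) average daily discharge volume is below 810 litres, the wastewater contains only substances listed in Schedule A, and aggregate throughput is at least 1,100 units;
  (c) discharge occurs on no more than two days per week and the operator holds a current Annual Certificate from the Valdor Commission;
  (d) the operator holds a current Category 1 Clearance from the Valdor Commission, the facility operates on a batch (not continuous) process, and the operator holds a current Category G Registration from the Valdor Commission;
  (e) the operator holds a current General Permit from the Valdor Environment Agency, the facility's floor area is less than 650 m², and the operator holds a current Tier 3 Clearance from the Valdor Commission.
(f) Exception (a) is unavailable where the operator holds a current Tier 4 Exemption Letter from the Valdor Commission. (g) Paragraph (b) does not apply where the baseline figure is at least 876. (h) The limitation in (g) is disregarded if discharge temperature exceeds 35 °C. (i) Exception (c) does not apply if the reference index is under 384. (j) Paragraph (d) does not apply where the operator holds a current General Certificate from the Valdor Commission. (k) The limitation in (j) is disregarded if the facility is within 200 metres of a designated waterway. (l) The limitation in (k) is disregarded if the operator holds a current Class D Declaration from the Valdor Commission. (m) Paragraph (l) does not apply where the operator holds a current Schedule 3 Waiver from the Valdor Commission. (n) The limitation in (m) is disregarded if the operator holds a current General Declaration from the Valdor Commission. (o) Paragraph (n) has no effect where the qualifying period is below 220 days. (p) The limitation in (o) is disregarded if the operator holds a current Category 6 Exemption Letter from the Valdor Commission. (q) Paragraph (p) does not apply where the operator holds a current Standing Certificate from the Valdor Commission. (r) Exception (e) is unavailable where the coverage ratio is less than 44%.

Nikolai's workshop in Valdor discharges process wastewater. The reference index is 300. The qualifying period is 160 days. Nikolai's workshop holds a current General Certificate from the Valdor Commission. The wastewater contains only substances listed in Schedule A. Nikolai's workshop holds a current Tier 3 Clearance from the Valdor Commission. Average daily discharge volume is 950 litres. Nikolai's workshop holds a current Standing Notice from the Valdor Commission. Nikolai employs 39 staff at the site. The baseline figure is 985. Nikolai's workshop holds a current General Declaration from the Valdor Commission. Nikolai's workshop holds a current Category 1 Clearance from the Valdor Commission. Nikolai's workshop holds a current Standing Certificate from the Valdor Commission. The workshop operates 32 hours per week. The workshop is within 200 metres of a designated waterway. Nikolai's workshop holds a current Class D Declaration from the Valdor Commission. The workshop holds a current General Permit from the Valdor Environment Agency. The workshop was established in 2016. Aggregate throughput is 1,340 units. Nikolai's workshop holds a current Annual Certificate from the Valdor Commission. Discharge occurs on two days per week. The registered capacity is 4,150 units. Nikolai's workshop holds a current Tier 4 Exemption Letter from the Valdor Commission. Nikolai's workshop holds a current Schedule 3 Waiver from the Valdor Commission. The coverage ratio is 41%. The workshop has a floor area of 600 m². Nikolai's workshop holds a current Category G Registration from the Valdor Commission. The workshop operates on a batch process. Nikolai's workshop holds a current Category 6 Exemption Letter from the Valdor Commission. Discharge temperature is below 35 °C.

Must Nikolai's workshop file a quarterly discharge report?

No — exception (d) applies; Nikolai's workshop is not required to file a quarterly discharge report.

Exception (a) is satisfied on its face — the facility's operating hours per week are 32, less than the 34 limit; a current Standing Notice is held; the registered capacity is 4,150 units, below the 4,740 units limit. But applying paragraph (f): (f) operates against (a): a current Tier 4 Exemption Letter is held. Exception (a) does not apply.
Exception (b) does not apply: average daily discharge volume is 950 litres, not below 810 litres.
Exception (c): discharge occurs on no more than two days per week; a current Annual Certificate is held — every condition holds. But: (i) operates against (c): the reference index is 300, under the 384 limit. So (c) is unavailable.
Exception (d): a current Category 1 Clearance is held; the facility operates on a batch process; a current Category G Registration is held — every condition holds. Under paragraphs (j)–(q): (j) would limit (d) — a current General Certificate is held — but (k) sets (j) aside: (k) operates against (j): the workshop is within 200 m of a designated waterway. (l) would limit (k) — a current Class D Declaration is held — but (m) sets (l) aside: (m) operates against (l): a current Schedule 3 Waiver is held. (n) would limit (m) — a current General Declaration is held — but (o) sets (n) aside: (o) operates against (n): the qualifying period is 160 days, below the 220 days limit. (p) applies (a current Category 6 Exemption Letter is held), but is displaced by (q): (q) is engaged — a current Standing Certificate is held. Exception (d) stands.
Exception (e): a current General Permit is held; the facility's floor area is 600 m², less than the 650 m² limit; a current Tier 3 Clearance is held — every condition holds. But applying paragraph (r): (r) operates against (e): the coverage ratio is 41%, less than the 44% limit. (e) is therefore removed.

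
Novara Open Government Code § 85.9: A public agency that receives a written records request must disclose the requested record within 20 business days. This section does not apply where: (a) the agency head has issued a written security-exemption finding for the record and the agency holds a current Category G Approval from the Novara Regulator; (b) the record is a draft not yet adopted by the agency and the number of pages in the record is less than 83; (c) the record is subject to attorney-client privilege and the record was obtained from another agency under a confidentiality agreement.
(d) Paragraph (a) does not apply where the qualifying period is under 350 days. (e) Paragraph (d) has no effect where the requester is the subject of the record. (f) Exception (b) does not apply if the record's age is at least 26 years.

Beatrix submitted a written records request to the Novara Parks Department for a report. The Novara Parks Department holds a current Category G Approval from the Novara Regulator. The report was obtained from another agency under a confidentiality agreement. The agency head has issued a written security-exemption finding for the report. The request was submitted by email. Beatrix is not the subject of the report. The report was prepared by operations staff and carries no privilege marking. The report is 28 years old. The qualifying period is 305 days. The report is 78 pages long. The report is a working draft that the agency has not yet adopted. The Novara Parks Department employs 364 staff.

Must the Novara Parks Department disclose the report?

Yes — the Novara Parks Department must disclose the report.

Exception (a): a written security-exemption finding has been issued; a current Category G Approval is held — every condition holds. But applying paragraphs (d)–(e): (d) operates against (a): the qualifying period is 305 days, under the 350 days limit. (e), which would lift (d), is not triggered — Beatrix is not the subject of the report. Exception (a) does not apply.
All of (b)'s requirements are met (the report is an unadopted draft; the number of pages in the record is 78, less than the 83 limit). Turning to paragraph (f): (f) operates against (b): the record's age is 28 years, meeting the 26 years threshold. So (b) is unavailable.
Exception (c) fails — the report carries no privilege marking.
No exception applies. The general rule governs.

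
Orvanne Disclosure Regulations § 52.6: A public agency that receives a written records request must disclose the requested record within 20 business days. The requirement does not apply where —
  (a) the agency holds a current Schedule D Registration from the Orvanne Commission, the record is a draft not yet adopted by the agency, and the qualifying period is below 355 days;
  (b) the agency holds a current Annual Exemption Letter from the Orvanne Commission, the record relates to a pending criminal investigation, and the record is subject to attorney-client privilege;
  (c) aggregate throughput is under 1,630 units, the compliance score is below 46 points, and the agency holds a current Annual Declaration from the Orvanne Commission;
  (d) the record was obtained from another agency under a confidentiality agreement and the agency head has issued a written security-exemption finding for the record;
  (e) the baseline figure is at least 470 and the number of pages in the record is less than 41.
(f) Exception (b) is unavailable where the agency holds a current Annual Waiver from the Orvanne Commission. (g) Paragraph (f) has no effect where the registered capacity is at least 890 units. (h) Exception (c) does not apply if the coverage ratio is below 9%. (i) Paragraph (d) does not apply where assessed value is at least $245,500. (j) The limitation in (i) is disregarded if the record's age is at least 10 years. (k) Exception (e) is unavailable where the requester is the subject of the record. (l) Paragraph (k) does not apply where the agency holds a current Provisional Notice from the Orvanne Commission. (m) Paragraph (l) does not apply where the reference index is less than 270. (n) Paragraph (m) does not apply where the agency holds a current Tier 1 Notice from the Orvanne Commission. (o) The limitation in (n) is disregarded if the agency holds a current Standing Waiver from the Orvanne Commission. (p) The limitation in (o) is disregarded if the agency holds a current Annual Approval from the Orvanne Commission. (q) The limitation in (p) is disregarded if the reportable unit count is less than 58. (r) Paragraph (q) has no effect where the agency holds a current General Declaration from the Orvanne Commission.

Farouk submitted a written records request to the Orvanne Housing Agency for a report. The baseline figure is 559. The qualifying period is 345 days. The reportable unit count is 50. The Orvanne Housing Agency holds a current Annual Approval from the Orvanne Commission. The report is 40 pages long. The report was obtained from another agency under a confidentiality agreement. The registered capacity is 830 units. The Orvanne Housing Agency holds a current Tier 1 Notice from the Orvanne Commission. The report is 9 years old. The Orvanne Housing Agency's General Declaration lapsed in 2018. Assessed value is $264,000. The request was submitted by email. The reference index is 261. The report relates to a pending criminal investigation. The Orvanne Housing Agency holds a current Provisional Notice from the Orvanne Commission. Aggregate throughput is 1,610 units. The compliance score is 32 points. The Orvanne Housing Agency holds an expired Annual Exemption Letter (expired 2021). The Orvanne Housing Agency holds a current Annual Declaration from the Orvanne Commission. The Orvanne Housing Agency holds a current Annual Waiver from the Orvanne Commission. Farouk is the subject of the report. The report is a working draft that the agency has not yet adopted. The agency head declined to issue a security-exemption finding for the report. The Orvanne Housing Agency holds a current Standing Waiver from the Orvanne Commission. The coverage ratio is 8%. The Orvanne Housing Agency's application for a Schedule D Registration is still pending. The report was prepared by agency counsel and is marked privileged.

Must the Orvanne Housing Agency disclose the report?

Exception (a) fails — the Schedule D Registration is not current.
Exception (b) does not apply: the Annual Exemption Letter is not current.
Exception (c): aggregate throughput is 1,610 units, under the 1,630 units limit; the compliance score is 32 points, below the 46 points limit; a current Annual Declaration is held — every condition holds. Turning to paragraph (h): (h) applies — the coverage ratio is 8%, below the 9% limit. Exception (c) does not apply.
Exception (d) does not apply: the agency head declined to issue a security-exemption finding.
Exception (e) is satisfied on its face — the baseline figure is 559, meeting the 470 threshold; the number of pages in the record is 40, less than the 41 limit. But applying paragraphs (k)–(r): (k) operates against (e): Farouk is the subject of the report. (l) applies (a current Provisional Notice is held), but is displaced by (m): (m) is engaged — the reference index is 261, less than the 270 limit. (n) would limit (m) — a current Tier 1 Notice is held — but (o) sets (n) aside: (o) operates against (n): a current Standing Waiver is held. (p) would limit (o) — a current Annual Approval is held — but (q) sets (p) aside: (q) operates against (p): the reportable unit count is 50, less than the 58 limit. (r) is not triggered (no current General Declaration is held), so (q) stands. Exception (e) does not apply.
None of the exceptions is available; § 52.6 applies in full.

Yes — the Orvanne Housing Agency must disclose the report.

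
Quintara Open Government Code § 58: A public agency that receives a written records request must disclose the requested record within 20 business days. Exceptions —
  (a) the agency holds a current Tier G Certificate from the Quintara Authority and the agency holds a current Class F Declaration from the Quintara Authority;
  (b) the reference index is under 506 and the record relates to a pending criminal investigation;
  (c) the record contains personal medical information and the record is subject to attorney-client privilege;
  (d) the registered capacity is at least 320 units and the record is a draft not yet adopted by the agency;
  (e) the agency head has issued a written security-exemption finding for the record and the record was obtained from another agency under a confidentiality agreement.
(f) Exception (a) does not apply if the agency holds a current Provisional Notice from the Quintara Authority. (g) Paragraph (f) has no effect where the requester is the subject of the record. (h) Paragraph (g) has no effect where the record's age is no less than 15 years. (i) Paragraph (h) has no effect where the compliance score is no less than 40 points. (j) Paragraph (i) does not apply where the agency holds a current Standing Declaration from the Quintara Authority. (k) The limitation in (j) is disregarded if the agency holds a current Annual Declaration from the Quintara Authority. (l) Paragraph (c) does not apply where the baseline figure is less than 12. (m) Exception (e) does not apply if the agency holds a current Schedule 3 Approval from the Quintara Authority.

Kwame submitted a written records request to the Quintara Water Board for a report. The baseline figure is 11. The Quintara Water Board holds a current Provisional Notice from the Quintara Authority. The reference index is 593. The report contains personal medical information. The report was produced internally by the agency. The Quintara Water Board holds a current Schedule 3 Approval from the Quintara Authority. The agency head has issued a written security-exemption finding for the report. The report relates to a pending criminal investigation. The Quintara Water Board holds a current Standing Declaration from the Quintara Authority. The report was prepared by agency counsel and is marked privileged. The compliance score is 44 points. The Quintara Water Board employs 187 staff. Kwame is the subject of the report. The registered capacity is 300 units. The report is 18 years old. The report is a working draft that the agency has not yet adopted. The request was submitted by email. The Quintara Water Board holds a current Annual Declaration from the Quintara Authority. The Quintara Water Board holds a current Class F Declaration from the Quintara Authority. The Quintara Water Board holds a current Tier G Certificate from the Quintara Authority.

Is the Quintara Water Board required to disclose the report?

All of (a)'s requirements are met (a current Tier G Certificate is held; a current Class F Declaration is held). Applying paragraphs (f)–(k): (f) is triggered (a current Provisional Notice is held), but is displaced by (g): (g) is triggered — Kwame is the subject of the report. (h) applies (the record's age is 18 years, meeting the 15 years threshold), but is displaced by (i): (i) operates — the compliance score is 44 points, meeting the 40 points threshold. (j) would limit (i) — a current Standing Declaration is held — but (k) sets (j) aside: (k) operates against (j): a current Annual Declaration is held. Exception (a) stands.
Exception (b) fails — the reference index is 593, not under 506.
All of (c)'s requirements are met (the report contains personal medical information; the report is privileged). Turning to paragraph (l): (l) operates against (c): the baseline figure is 11, less than the 12 limit. So (c) is unavailable.
Exception (d) fails — the registered capacity is 300 units, short of 320 units.
Exception (e) requires that the record was obtained from another agency under a confidentiality agreement; but the report was produced internally, so (e) is unavailable.

No — exception (a) applies; the Quintara Water Board is not required to disclose the report.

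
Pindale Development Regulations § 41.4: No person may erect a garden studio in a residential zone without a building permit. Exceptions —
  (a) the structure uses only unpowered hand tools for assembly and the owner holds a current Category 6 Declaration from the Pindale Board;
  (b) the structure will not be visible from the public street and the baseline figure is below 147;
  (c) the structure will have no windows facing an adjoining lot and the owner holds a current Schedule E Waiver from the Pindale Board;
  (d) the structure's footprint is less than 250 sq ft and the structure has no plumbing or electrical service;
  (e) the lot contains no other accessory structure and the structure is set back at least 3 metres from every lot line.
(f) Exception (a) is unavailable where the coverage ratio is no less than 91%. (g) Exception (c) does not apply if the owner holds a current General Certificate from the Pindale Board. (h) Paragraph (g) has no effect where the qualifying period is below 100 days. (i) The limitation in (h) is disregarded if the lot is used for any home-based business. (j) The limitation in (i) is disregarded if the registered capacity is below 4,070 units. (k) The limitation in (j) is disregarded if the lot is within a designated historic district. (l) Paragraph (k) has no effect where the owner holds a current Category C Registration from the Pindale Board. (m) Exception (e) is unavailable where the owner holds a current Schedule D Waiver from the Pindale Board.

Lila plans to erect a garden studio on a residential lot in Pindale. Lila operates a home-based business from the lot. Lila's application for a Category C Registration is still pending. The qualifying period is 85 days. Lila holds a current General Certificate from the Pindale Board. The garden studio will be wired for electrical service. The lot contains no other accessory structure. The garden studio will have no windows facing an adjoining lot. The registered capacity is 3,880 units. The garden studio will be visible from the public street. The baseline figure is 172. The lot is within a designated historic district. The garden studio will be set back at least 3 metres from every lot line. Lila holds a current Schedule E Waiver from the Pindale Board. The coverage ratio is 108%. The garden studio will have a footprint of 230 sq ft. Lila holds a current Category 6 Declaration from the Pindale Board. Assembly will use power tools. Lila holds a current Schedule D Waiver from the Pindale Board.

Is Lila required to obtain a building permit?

Exception (a) does not apply: assembly uses power tools.
Exception (b) does not apply: the structure will be visible from the street.
All of (c)'s requirements are met (no windows face an adjoining lot; a current Schedule E Waiver is held). But: (g) applies — a current General Certificate is held. (h) would limit (g) — the qualifying period is 85 days, below the 100 days limit — but (i) sets (h) aside: (i) operates against (h): a home-based business operates on the lot. (j) would limit (i) — the registered capacity is 3,880 units, below the 4,070 units limit — but (k) sets (j) aside: (k) operates against (j): the lot is in a historic district. (l), which would lift (k), is not engaged — no current Category C Registration is held. Exception (c) does not apply.
Exception (d) requires that the structure has no plumbing or electrical service; but electrical service is planned, so (d) is unavailable.
Exception (e) is satisfied on its face — the lot has no other accessory structure; the setback is at least 3 m on every side. Turning to paragraph (m): (m) applies — a current Schedule D Waiver is held. Exception (e) does not apply.
No exception displaces § 41.4.

Yes — Lila must obtain a building permit.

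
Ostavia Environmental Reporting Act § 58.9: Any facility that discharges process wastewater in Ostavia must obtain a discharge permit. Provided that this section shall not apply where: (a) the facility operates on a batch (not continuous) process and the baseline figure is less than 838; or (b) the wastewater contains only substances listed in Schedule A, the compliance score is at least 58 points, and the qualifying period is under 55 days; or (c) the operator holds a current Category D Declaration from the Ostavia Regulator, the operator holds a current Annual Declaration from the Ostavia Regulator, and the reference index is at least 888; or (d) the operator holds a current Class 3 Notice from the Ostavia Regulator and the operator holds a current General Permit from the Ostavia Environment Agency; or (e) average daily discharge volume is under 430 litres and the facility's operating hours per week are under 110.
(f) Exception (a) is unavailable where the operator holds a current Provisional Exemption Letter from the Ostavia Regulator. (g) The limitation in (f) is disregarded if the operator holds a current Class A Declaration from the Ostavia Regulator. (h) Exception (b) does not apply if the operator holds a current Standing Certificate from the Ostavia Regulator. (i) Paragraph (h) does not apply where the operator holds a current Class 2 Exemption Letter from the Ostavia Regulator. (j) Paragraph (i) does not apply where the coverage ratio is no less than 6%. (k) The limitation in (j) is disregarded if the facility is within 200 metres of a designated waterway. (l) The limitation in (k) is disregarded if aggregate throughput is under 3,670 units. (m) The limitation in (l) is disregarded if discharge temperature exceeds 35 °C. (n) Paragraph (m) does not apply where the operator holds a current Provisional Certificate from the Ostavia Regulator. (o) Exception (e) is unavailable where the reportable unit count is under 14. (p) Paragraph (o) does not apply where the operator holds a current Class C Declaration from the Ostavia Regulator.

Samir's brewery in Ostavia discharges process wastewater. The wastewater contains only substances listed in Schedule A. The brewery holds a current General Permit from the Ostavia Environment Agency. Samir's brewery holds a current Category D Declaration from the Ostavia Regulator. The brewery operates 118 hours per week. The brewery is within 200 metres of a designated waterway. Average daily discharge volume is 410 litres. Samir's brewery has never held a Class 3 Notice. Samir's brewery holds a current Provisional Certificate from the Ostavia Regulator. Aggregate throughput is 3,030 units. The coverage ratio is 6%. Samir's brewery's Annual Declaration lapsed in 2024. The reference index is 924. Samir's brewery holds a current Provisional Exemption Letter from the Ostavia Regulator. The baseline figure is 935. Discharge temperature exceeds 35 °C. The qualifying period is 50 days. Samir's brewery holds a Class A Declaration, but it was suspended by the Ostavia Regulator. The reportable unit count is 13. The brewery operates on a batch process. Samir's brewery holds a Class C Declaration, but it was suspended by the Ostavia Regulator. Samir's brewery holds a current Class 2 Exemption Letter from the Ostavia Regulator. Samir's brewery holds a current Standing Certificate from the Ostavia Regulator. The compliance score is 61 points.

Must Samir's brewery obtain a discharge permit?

Yes — Samir's brewery must obtain a discharge permit.

Exception (a) does not apply: the baseline figure is 935, not less than 838.
Exception (b)'s conditions are all satisfied: the wastewater is Schedule-A-only; the compliance score is 61 points, meeting the 58 points threshold; the qualifying period is 50 days, under the 55 days limit. But: (h) operates against (b): a current Standing Certificate is held. (i) would limit (h) — a current Class 2 Exemption Letter is held — but (j) sets (i) aside: (j) operates against (i): the coverage ratio is 6%, meeting the 6% threshold. (k) operates (the brewery is within 200 m of a designated waterway), but yields to (l): (l) operates — aggregate throughput is 3,030 units, under the 3,670 units limit. (m) would limit (l) — discharge temperature exceeds 35 °C — but (n) sets (m) aside: (n) is engaged — a current Provisional Certificate is held. (b) is therefore removed.
Exception (c) requires that the operator holds a current Annual Declaration from the Ostavia Regulator; but there is no Annual Declaration in force, so (c) is unavailable.
Exception (d) does not apply: there is no Class 3 Notice in force.
Exception (e) fails — the facility's operating hours per week are 118, not under 110.
No exception displaces § 58.9.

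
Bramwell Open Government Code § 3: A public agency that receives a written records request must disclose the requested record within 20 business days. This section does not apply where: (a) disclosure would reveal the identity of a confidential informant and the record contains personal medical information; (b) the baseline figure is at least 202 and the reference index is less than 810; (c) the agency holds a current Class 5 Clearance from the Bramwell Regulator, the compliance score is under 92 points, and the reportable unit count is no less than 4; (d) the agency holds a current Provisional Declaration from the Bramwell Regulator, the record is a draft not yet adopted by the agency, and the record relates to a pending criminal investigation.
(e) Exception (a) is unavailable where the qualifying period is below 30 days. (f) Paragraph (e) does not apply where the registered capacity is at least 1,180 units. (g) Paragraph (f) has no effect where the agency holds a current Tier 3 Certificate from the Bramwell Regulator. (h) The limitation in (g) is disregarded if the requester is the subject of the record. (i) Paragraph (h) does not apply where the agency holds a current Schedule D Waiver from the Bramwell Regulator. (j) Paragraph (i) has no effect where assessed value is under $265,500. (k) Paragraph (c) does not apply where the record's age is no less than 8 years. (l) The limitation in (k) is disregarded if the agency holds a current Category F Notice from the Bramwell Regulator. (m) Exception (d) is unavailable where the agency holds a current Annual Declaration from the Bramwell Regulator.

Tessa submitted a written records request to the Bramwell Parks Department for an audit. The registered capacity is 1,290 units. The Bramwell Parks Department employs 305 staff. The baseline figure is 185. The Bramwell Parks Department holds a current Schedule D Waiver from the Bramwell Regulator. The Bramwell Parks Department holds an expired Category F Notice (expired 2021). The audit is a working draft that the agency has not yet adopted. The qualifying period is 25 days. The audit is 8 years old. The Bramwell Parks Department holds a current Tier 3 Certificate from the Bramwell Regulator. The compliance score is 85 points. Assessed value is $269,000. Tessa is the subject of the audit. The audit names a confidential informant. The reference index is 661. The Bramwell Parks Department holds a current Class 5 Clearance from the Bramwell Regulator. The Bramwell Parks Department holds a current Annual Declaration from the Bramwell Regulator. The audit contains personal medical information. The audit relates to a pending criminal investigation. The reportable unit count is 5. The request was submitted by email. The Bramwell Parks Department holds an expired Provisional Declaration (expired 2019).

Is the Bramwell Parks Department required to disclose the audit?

Yes — the Bramwell Parks Department must disclose the audit.

Exception (a)'s conditions are all satisfied: the audit names a confidential informant; the audit contains personal medical information. But: (e) operates — the qualifying period is 25 days, below the 30 days limit. (f) operates (the registered capacity is 1,290 units, meeting the 1,180 units threshold), but is overridden by (g): (g) operates against (f): a current Tier 3 Certificate is held. (h) would limit (g) — Tessa is the subject of the audit — but (i) sets (h) aside: (i) is triggered — a current Schedule D Waiver is held. (j), which would lift (i), is not triggered — assessed value is $269,000, not under $265,500. So (a) is unavailable.
Exception (b) fails — the baseline figure is 185, short of 202.
Exception (c): a current Class 5 Clearance is held; the compliance score is 85 points, under the 92 points limit; the reportable unit count is 5, meeting the 4 threshold — every condition holds. But applying paragraphs (k)–(l): (k) operates — the record's age is 8 years, meeting the 8 years threshold. (l), which would lift (k), is not triggered — no current Category F Notice is held. Exception (c) does not apply.
Exception (d) requires that the agency holds a current Provisional Declaration from the Bramwell Regulator; but the Provisional Declaration is not current, so (d) is unavailable.
None of the exceptions is available; § 3 applies in full.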